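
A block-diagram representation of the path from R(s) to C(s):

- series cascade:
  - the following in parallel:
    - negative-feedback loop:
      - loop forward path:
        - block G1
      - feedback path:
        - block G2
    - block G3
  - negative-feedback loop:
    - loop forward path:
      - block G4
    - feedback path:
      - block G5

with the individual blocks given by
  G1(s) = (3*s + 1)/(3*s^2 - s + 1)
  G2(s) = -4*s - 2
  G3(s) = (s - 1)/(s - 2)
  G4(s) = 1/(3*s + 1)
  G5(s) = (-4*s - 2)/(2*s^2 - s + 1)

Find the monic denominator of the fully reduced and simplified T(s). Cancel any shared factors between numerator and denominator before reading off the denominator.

Step 1: reduce the feedback loop with forward G1 and return G2 -> (-3*s - 1)/(9*s^2 + 11*s + 1)
Step 2: sum the parallel branches [G1/(1+G1*G2)], G3 -> (9*s^3 - s^2 - 5*s + 1)/(9*s^3 - 7*s^2 - 21*s - 2)
Step 3: close the feedback loop around G4, G5 -> (2*s^2 - s + 1)/(6*s^3 - s^2 - 2*s - 1)
Step 4: multiply ([G1/(1+G1*G2)]+G3), [G4/(1+G4*G5)] (series) -> (18*s^5 - 11*s^4 + 6*s^2 - 6*s + 1)/(54*s^6 - 51*s^5 - 137*s^4 + 14*s^3 + 51*s^2 + 25*s + 2)
No further cancellation is possible in the step-4 result, so that is T(s). Its denominator becomes monic after dividing by the leading coefficient 54.

Answer: s^6 - 17*s^5/18 - 137*s^4/54 + 7*s^3/27 + 17*s^2/18 + 25*s/54 + 1/27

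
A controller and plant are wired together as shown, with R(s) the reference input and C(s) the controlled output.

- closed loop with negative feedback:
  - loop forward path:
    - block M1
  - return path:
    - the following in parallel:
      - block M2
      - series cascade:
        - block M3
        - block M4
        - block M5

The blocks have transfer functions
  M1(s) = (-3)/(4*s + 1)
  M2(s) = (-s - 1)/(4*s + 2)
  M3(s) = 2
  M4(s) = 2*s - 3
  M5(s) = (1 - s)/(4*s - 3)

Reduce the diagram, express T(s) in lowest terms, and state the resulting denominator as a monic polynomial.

First reduce the diagram to T(s).

[1] reduce the series chain M3, M4, M5; result (-4*s^2 + 10*s - 6)/(4*s - 3)
[2] reduce the parallel group M2, (M3*M4*M5); result (-16*s^3 + 28*s^2 - 5*s - 9)/(16*s^2 - 4*s - 6)
[3] close the feedback loop around M1, (M2+(M3*M4*M5)); result (-48*s^2 + 12*s + 18)/(112*s^3 - 84*s^2 - 13*s + 21)
Step 3 gives the fully reduced T(s), with no common factor left to cancel. The denominator's leading coefficient is 112, so divide each of its coefficients by 112 to get the monic form.

Answer: s^3 - 3*s^2/4 - 13*s/112 + 3/16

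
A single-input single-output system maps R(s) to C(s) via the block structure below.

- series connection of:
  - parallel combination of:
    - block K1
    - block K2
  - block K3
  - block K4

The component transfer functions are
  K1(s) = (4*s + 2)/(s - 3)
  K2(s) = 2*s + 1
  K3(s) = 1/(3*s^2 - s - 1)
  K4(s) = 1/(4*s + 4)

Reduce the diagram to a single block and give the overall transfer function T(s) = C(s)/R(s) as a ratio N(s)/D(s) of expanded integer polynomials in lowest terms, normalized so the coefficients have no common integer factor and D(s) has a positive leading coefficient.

Answer: (2*s^2 - s - 1)/(12*s^4 - 28*s^3 - 32*s^2 + 20*s + 12)

Working:
(1) reduce the parallel group K1, K2 -> (2*s^2 - s - 1)/(s - 3)
(2) series reduction of (K1+K2), K3, K4; the result is T(s) itself (integer coefficients, no common factor, positive leading denominator coefficient)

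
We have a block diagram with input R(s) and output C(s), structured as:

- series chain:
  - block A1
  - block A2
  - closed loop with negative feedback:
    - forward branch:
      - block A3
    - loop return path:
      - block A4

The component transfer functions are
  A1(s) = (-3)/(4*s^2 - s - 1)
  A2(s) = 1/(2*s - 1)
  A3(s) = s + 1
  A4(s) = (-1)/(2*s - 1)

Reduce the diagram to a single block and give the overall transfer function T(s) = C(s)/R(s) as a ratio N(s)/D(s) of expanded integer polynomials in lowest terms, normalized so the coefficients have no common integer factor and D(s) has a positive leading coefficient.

Reducing step by step:

1. close the feedback loop around A3, A4 gives (2*s^2 + s - 1)/(s - 2)
2. cascade A1, A2, [A3/(1+A3*A4)], giving the overall T(s)

Answer: (-3*s - 3)/(4*s^3 - 9*s^2 + s + 2)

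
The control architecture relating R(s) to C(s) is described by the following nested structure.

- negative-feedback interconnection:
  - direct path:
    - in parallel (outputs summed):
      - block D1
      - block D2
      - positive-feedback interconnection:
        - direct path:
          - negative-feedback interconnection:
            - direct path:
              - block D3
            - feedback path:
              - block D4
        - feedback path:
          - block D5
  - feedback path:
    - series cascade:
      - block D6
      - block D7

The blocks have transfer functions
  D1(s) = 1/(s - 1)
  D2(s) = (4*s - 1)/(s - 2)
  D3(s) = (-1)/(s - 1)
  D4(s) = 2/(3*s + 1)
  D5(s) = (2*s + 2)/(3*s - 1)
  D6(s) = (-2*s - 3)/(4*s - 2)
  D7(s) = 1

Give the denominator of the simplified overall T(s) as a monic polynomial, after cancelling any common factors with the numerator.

Step 1: reduce the feedback loop with forward D3 and return D4, giving (-3*s - 1)/(3*s^2 - 2*s - 3)
Step 2: collapse the loop ([D3/(1+D3*D4)] forward, D5 return), giving (1 - 9*s^2)/(9*s^3 - 3*s^2 + s + 5)
Step 3: reduce the parallel group D1, D2, [[D3/(1+D3*D4)]/(1-[D3/(1+D3*D4)]*D5)], giving (36*s^5 - 57*s^4 + 34*s^3 + 2*s^2 - 24*s - 3)/(9*s^5 - 30*s^4 + 28*s^3 - 4*s^2 - 13*s + 10)
Step 4: cascade D6, D7, giving (-2*s - 3)/(4*s - 2)
Step 5: apply the feedback formula to (D1+D2+[[D3/(1+D3*D4)]/(1-[D3/(1+D3*D4)]*D5)]), (D6*D7), giving (-144*s^6 + 300*s^5 - 250*s^4 + 60*s^3 + 100*s^2 - 36*s - 6)/(36*s^6 + 132*s^5 - 275*s^4 + 178*s^3 + 2*s^2 - 144*s + 11)
T(s) is the step-5 result (common factors already cancelled). Leading coefficient of the denominator: 36. Divide through by 36 for the monic polynomial.

Final answer: s^6 + 11*s^5/3 - 275*s^4/36 + 89*s^3/18 + s^2/18 - 4*s + 11/36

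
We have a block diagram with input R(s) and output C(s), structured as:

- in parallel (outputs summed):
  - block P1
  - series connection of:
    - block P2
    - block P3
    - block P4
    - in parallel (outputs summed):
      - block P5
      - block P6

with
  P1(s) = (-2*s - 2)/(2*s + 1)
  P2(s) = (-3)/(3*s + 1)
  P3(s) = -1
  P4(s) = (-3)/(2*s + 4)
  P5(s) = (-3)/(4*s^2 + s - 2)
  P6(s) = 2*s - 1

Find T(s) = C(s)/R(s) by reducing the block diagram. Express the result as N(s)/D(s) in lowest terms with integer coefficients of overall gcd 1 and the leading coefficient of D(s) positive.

Step 1 - reduce the parallel group P5, P6: (8*s^3 - 2*s^2 - 5*s - 1)/(4*s^2 + s - 2)
Step 2 - series reduction of P2, P3, P4, (P5+P6): (-72*s^3 + 18*s^2 + 45*s + 9)/(24*s^4 + 62*s^3 + 18*s^2 - 24*s - 8)
Step 3 - reduce the parallel group P1, (P2*P3*P4*(P5+P6)), giving the overall T(s)

Final answer: (-48*s^5 - 316*s^4 - 196*s^3 + 120*s^2 + 127*s + 25)/(48*s^5 + 148*s^4 + 98*s^3 - 30*s^2 - 40*s - 8)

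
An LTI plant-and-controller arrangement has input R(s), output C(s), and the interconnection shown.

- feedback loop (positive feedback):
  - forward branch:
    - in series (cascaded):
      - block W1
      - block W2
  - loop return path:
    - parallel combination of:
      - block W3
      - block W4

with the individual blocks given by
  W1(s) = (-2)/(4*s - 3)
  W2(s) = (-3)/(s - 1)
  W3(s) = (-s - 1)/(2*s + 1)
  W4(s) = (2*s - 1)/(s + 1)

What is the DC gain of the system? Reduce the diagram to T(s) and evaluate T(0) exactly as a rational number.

First reduce the diagram to T(s).

[1] cascade W1, W2; result 6/(4*s^2 - 7*s + 3)
[2] combine W3, W4 in parallel; result (3*s^2 - 2*s - 2)/(2*s^2 + 3*s + 1)
[3] close the feedback loop around (W1*W2), (W3+W4); result (12*s^2 + 18*s + 6)/(8*s^4 - 2*s^3 - 29*s^2 + 14*s + 15)
That last expression is T(s); at s = 0 only the constant terms survive, so T(0) = 6/15 = 2/5.

Answer: 2/5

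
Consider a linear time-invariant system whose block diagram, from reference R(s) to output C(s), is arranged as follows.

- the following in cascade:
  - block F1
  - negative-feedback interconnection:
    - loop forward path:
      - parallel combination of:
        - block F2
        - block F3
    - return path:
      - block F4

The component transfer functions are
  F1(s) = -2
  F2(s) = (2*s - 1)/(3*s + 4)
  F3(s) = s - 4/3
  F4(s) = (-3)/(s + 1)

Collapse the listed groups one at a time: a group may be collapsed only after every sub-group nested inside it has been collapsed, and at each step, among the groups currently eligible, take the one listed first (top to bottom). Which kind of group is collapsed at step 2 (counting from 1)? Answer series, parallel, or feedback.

Step 1. add F2, F3 (parallel)
Step 2. collapse the loop ((F2+F3) forward, F4 return)
Step 3. combine F1, [(F2+F3)/(1+(F2+F3)*F4)] in series
The group at step 2 is a feedback group.

Therefore the answer is feedback.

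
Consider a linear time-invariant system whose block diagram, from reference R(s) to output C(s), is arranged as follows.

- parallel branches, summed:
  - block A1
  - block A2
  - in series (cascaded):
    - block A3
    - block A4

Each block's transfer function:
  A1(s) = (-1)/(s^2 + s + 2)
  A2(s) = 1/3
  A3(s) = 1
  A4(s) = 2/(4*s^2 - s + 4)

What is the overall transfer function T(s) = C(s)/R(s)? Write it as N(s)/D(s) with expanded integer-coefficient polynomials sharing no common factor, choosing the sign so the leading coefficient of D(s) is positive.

(1) cascade A3, A4 = 2/(4*s^2 - s + 4)
(2) sum the parallel branches A1, A2, (A3*A4) - this is the overall T(s), already in the required normalized form

Therefore the answer is (4*s^4 + 3*s^3 + 5*s^2 + 11*s + 8)/(12*s^4 + 9*s^3 + 33*s^2 + 6*s + 24).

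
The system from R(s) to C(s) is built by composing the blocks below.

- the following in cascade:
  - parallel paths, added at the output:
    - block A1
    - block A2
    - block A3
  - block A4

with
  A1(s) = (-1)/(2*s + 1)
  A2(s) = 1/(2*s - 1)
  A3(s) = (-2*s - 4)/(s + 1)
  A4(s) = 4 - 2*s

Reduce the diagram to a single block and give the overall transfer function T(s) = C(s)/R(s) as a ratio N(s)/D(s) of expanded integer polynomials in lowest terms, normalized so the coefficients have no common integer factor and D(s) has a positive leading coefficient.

Step 1. add A1, A2, A3 (parallel): (-8*s^3 - 16*s^2 + 4*s + 6)/(4*s^3 + 4*s^2 - s - 1)
Step 2. combine (A1+A2+A3), A4 in series, which is the overall transfer function T(s) = C(s)/R(s) in lowest terms

Hence the answer: (16*s^4 - 72*s^2 + 4*s + 24)/(4*s^3 + 4*s^2 - s - 1)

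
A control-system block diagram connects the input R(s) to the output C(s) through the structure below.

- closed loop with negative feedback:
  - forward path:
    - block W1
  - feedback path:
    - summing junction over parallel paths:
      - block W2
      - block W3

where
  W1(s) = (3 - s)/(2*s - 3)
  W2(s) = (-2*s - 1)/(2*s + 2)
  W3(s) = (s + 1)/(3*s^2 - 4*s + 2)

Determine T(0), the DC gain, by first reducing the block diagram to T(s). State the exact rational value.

Answer: -1

Working:
[1] parallel reduction of W2, W3 gives (-6*s^3 + 7*s^2 + 4*s)/(6*s^3 - 2*s^2 - 4*s + 4)
[2] close the feedback loop around W1, (W2+W3) gives (-6*s^4 + 20*s^3 - 2*s^2 - 16*s + 12)/(18*s^4 - 47*s^3 + 15*s^2 + 32*s - 12)
Evaluating the step-2 result (the overall T(s)) at s = 0 gives T(0) = 12/(-12) = -1.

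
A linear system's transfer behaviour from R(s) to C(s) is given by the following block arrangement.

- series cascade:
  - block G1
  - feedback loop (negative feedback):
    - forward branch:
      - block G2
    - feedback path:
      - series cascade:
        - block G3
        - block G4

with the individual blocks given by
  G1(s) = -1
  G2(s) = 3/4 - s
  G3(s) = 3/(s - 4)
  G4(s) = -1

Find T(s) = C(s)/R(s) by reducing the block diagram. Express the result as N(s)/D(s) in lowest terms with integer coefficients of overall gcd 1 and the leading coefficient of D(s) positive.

Step 1. cascade G3, G4: (-3)/(s - 4)
Step 2. reduce the feedback loop with forward G2 and return (G3*G4): (-4*s^2 + 19*s - 12)/(16*s - 25)
Step 3. cascade G1, [G2/(1+G2*(G3*G4))] - this is the overall T(s), already in the required normalized form

Answer: (4*s^2 - 19*s + 12)/(16*s - 25)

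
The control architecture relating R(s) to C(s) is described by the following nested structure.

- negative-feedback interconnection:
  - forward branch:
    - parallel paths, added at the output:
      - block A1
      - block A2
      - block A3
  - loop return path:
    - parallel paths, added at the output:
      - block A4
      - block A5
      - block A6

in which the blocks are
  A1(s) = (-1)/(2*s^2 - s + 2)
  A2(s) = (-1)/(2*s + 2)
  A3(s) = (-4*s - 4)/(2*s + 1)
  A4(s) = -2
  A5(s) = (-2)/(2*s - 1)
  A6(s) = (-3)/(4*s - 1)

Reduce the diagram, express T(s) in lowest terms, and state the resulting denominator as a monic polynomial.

Answer: s^6 + 31*s^5/20 + 21*s^4/20 + 67*s^3/40 + 19*s^2/20 - 73*s/320 - 7/40

Working:
Step 1: reduce the parallel group A1, A2, A3 gives (-16*s^4 - 28*s^3 - 20*s^2 - 33*s - 20)/(8*s^4 + 8*s^3 + 6*s^2 + 10*s + 4)
Step 2: add A4, A5, A6 (parallel) gives (-16*s^2 - 2*s + 3)/(8*s^2 - 6*s + 1)
Step 3: collapse the loop ((A1+A2+A3) forward, (A4+A5+A6) return) gives (-128*s^6 - 128*s^5 - 8*s^4 - 172*s^3 + 18*s^2 + 87*s - 20)/(320*s^6 + 496*s^5 + 336*s^4 + 536*s^3 + 304*s^2 - 73*s - 56)
No further cancellation is possible in the step-3 result, so that is T(s). Its denominator becomes monic after dividing by the leading coefficient 320.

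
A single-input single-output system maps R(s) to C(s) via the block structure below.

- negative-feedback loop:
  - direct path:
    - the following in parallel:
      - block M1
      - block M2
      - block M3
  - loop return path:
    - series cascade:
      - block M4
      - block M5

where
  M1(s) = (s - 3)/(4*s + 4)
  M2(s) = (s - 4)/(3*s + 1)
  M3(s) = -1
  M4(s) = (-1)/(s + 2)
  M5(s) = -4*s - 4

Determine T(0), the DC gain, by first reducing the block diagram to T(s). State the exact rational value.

The answer is 23/42.

Reasoning:
1. add M1, M2, M3 (parallel); result (-5*s^2 - 36*s - 23)/(12*s^2 + 16*s + 4)
2. multiply M4, M5 (series); result (4*s + 4)/(s + 2)
3. collapse the loop ((M1+M2+M3) forward, (M4*M5) return); result (5*s^3 + 46*s^2 + 95*s + 46)/(8*s^3 + 124*s^2 + 200*s + 84)
DC gain: substitute s = 0 into T(s) from step 3: T(0) = 46/84 = 23/42.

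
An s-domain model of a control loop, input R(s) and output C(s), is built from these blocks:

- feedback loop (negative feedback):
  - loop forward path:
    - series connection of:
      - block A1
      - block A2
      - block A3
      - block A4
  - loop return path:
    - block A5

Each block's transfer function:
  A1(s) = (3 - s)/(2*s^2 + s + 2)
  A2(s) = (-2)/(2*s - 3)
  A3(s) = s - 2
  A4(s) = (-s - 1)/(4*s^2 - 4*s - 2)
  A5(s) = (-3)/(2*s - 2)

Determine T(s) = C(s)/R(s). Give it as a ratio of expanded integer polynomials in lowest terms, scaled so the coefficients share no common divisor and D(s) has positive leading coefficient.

(1) multiply A1, A2, A3, A4 (series) -> (-s^3 + 4*s^2 - s - 6)/(8*s^5 - 16*s^4 + 6*s^3 - 10*s^2 + 11*s + 6)
(2) reduce the feedback loop with forward (A1*A2*A3*A4) and return A5; the result is T(s) itself (integer coefficients, no common factor, positive leading denominator coefficient)

Answer: (-2*s^4 + 10*s^3 - 10*s^2 - 10*s + 12)/(16*s^6 - 48*s^5 + 44*s^4 - 29*s^3 + 30*s^2 - 7*s + 6)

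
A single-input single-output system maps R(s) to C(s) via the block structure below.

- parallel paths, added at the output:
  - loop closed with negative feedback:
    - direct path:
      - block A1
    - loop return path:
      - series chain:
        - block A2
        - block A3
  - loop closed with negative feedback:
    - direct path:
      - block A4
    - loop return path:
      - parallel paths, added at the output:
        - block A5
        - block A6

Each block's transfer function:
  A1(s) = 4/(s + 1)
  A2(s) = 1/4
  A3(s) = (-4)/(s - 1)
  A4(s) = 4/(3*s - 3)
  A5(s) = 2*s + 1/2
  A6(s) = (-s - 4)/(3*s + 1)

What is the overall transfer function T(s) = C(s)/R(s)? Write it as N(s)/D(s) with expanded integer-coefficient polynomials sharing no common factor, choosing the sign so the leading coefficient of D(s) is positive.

Reducing step by step:

1. cascade A2, A3 = (-1)/(s - 1)
2. reduce the feedback loop with forward A1 and return (A2*A3) = (4*s - 4)/(s^2 - 5)
3. parallel reduction of A5, A6 = (12*s^2 + 5*s - 7)/(6*s + 2)
4. reduce the feedback loop with forward A4 and return (A5+A6) = (12*s + 4)/(33*s^2 + 4*s - 17)
5. parallel reduction of [A1/(1+A1*(A2*A3))], [A4/(1+A4*(A5+A6))], giving the overall T(s)

Answer: (144*s^3 - 112*s^2 - 144*s + 48)/(33*s^4 + 4*s^3 - 182*s^2 - 20*s + 85)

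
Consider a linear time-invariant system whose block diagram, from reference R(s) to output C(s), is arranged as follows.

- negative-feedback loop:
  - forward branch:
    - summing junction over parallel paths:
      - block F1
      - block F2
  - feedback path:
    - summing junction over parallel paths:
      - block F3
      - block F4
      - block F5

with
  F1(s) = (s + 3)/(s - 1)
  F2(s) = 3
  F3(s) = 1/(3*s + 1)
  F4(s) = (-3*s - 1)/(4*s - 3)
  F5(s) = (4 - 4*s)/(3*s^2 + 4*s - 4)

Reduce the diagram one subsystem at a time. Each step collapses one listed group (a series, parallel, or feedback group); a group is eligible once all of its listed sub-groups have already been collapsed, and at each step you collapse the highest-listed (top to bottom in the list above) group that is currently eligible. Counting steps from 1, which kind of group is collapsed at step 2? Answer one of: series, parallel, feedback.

Answer: parallel

Working:
Step 1 - parallel reduction of F1, F2
Step 2 - combine F3, F4, F5 in parallel
Step 3 - apply the feedback formula to (F1+F2), (F3+F4+F5)
Step 2: parallel.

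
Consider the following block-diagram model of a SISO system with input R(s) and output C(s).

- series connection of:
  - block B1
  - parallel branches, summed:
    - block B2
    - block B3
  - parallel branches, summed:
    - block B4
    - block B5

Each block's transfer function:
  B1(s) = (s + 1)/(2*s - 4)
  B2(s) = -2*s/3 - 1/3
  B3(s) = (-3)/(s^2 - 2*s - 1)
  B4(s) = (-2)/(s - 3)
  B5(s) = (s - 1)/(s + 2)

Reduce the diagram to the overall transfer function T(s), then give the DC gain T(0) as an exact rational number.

Step 1. sum the parallel branches B2, B3 -> (-2*s^3 + 3*s^2 + 4*s - 8)/(3*s^2 - 6*s - 3)
Step 2. combine B4, B5 in parallel -> (s^2 - 6*s - 1)/(s^2 - s - 6)
Step 3. cascade B1, (B2+B3), (B4+B5) -> (-2*s^6 + 13*s^5 + 3*s^4 - 47*s^3 + 9*s^2 + 52*s + 8)/(6*s^5 - 30*s^4 + 6*s^3 + 138*s^2 - 120*s - 72)
DC gain: substitute s = 0 into T(s) from step 3: T(0) = 8/(-72) = -1/9.

Final answer: -1/9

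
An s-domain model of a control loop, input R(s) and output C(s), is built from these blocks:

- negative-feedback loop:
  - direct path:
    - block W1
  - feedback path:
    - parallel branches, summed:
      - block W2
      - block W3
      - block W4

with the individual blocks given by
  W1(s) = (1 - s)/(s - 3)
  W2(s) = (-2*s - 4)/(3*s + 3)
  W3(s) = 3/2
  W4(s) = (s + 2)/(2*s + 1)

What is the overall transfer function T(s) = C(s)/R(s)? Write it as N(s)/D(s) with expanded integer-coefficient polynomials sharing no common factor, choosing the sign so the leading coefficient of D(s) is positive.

Reducing step by step:

Step 1. parallel reduction of W2, W3, W4: (16*s^2 + 25*s + 13)/(12*s^2 + 18*s + 6)
Step 2. close the feedback loop around W1, (W2+W3+W4): this yields T(s), and no further normalization is needed

Answer: (12*s^3 + 6*s^2 - 12*s - 6)/(4*s^3 + 27*s^2 + 36*s + 5)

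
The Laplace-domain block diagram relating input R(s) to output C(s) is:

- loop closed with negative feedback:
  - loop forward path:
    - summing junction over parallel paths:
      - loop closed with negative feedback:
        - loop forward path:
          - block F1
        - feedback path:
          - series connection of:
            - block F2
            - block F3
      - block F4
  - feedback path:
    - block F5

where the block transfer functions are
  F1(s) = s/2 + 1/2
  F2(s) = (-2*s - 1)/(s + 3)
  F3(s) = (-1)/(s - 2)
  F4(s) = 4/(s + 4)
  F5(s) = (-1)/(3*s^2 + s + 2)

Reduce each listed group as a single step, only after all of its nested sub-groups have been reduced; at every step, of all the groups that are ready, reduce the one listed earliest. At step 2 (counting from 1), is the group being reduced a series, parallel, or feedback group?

Reducing step by step:

Step 1 - reduce the series chain F2, F3
Step 2 - collapse the loop (F1 forward, (F2*F3) return)
Step 3 - parallel reduction of [F1/(1+F1*(F2*F3))], F4
Step 4 - apply the feedback formula to ([F1/(1+F1*(F2*F3))]+F4), F5
Step 2 collapses a feedback group.

Answer: feedback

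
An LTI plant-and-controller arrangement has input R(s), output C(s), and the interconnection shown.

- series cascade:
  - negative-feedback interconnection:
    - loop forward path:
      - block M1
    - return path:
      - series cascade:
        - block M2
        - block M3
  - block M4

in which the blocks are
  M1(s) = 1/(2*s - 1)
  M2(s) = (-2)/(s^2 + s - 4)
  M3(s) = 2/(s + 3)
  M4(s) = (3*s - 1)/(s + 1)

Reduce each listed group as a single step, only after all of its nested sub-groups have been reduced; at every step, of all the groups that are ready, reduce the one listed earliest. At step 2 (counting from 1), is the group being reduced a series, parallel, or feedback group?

Step 1: combine M2, M3 in series
Step 2: reduce the feedback loop with forward M1 and return (M2*M3)
Step 3: reduce the series chain [M1/(1+M1*(M2*M3))], M4
Step 2 collapses a feedback group.

Final answer: feedback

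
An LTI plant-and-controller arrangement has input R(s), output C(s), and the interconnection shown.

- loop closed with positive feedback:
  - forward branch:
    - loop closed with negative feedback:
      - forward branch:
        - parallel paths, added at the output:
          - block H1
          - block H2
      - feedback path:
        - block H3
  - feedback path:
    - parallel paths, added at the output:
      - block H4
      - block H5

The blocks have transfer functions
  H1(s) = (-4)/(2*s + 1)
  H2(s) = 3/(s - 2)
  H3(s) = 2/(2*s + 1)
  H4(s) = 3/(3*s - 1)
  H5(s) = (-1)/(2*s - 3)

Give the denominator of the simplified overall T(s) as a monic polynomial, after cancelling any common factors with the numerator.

First reduce the diagram to T(s).

Step 1: add H1, H2 (parallel); result (2*s + 11)/(2*s^2 - 3*s - 2)
Step 2: collapse the loop ((H1+H2) forward, H3 return); result (4*s^2 + 24*s + 11)/(4*s^3 - 4*s^2 - 3*s + 20)
Step 3: add H4, H5 (parallel); result (3*s - 8)/(6*s^2 - 11*s + 3)
Step 4: reduce the feedback loop with forward [(H1+H2)/(1+(H1+H2)*H3)] and return (H4+H5); result (24*s^4 + 100*s^3 - 186*s^2 - 49*s + 33)/(24*s^5 - 68*s^4 + 26*s^3 + 101*s^2 - 70*s + 148)
No further cancellation is possible in the step-4 result, so that is T(s). Its denominator becomes monic after dividing by the leading coefficient 24.

Answer: s^5 - 17*s^4/6 + 13*s^3/12 + 101*s^2/24 - 35*s/12 + 37/6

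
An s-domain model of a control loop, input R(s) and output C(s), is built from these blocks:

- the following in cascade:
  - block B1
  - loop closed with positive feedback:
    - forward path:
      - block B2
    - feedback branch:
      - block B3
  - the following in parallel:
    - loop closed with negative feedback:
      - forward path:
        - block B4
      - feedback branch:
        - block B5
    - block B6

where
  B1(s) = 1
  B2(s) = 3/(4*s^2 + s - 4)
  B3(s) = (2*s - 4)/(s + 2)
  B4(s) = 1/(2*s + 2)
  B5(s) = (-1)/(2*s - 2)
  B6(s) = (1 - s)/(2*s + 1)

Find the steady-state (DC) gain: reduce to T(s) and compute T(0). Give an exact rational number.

(1) apply the feedback formula to B2, B3: (3*s + 6)/(4*s^3 + 9*s^2 - 8*s + 4)
(2) collapse the loop (B4 forward, B5 return): (2*s - 2)/(4*s^2 - 5)
(3) add [B4/(1+B4*B5)], B6 (parallel): (-4*s^3 + 8*s^2 + 3*s - 7)/(8*s^3 + 4*s^2 - 10*s - 5)
(4) multiply B1, [B2/(1-B2*B3)], ([B4/(1+B4*B5)]+B6) (series): (-12*s^4 + 57*s^2 - 3*s - 42)/(32*s^6 + 88*s^5 - 68*s^4 - 110*s^3 + 51*s^2 - 20)
Evaluating the step-4 result (the overall T(s)) at s = 0 gives T(0) = -42/(-20) = 21/10.

Final answer: 21/10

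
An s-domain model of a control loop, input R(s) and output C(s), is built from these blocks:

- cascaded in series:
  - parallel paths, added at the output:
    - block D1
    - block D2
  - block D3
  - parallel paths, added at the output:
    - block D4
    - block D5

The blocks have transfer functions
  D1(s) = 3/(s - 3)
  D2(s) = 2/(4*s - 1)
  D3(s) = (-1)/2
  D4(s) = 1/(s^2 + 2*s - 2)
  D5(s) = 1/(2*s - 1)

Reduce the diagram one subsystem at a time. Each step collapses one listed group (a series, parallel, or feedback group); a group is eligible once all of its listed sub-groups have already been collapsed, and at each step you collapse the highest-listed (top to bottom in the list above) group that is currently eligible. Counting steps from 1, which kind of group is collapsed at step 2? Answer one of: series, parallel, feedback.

(1) add D1, D2 (parallel)
(2) parallel reduction of D4, D5
(3) cascade (D1+D2), D3, (D4+D5)
At step 2 the group reduced is parallel.

Hence the answer: parallel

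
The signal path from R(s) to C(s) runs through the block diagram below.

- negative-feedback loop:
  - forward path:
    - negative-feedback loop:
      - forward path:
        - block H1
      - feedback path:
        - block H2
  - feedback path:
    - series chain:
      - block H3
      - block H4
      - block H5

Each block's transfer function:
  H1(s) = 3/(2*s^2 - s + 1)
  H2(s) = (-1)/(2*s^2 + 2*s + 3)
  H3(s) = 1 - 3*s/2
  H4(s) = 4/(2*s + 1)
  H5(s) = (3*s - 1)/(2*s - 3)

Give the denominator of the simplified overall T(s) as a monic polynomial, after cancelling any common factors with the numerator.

The answer is s^6 - s^5/2 - 13*s^4/2 - 17*s^3/8 - 23*s^2/4 + 141*s/16 - 9/4.

Reasoning:
Step 1: collapse the loop (H1 forward, H2 return) -> (6*s^2 + 6*s + 9)/(4*s^4 + 2*s^3 + 6*s^2 - s)
Step 2: series reduction of H3, H4, H5 -> (-18*s^2 + 18*s - 4)/(4*s^2 - 4*s - 3)
Step 3: collapse the loop ([H1/(1+H1*H2)] forward, (H3*H4*H5) return) -> (24*s^4 - 6*s^2 - 54*s - 27)/(16*s^6 - 8*s^5 - 104*s^4 - 34*s^3 - 92*s^2 + 141*s - 36)
T(s) is the step-3 result (common factors already cancelled). Leading coefficient of the denominator: 16. Divide through by 16 for the monic polynomial.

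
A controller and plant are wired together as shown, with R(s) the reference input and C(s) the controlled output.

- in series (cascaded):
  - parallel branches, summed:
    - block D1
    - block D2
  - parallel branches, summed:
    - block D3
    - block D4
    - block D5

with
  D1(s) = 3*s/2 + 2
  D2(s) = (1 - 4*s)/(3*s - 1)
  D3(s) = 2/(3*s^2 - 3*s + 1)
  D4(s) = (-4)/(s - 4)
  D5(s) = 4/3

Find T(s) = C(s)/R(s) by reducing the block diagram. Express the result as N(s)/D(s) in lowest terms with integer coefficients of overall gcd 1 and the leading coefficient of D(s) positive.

(1) combine D1, D2 in parallel -> (9*s^2 + s - 2)/(6*s - 2)
(2) reduce the parallel group D3, D4, D5 -> (12*s^3 - 96*s^2 + 94*s - 52)/(9*s^3 - 45*s^2 + 39*s - 12)
(3) multiply (D1+D2), (D3+D4+D5) (series): this yields T(s), and no further normalization is needed

Therefore the answer is (54*s^5 - 426*s^4 + 363*s^3 - 91*s^2 - 120*s + 52)/(27*s^4 - 144*s^3 + 162*s^2 - 75*s + 12).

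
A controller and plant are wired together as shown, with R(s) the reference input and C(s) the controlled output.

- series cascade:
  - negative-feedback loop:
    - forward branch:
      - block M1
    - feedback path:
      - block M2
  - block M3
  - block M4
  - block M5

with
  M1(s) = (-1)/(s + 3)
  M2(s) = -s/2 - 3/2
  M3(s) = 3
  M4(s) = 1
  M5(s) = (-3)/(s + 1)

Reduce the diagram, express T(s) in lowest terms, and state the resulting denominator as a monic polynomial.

Step 1: feedback reduction of M1, M2, giving (-2)/(3*s + 9)
Step 2: multiply [M1/(1+M1*M2)], M3, M4, M5 (series), giving 6/(s^2 + 4*s + 3)
No further cancellation is possible in the step-2 result, so that is T(s). Its denominator is already monic.

Hence the answer: s^2 + 4*s + 3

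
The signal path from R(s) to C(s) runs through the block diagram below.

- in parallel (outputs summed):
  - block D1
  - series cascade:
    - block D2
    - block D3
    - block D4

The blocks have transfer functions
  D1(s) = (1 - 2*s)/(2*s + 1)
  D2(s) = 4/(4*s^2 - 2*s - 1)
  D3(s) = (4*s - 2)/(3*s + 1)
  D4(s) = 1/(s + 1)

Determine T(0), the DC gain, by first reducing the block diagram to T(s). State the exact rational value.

Step 1: combine D2, D3, D4 in series gives (16*s - 8)/(12*s^4 + 10*s^3 - 7*s^2 - 6*s - 1)
Step 2: sum the parallel branches D1, (D2*D3*D4) gives (-24*s^5 - 8*s^4 + 24*s^3 + 37*s^2 - 4*s - 9)/(24*s^5 + 32*s^4 - 4*s^3 - 19*s^2 - 8*s - 1)
Evaluating the step-2 result (the overall T(s)) at s = 0 gives T(0) = -9/(-1) = 9.

Answer: 9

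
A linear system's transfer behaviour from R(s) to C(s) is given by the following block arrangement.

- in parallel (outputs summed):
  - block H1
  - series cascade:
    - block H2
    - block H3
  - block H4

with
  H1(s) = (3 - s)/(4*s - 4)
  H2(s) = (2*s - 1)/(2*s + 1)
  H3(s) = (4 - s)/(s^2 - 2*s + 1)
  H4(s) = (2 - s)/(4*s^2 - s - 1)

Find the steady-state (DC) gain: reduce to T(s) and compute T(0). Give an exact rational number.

Answer: -27/4

Working:
1. cascade H2, H3 = (-2*s^2 + 9*s - 4)/(2*s^3 - 3*s^2 + 1)
2. parallel reduction of H1, (H2*H3), H4 = (-8*s^5 - 10*s^4 + 167*s^3 - 133*s^2 - 19*s + 27)/(32*s^5 - 56*s^4 + 4*s^3 + 28*s^2 - 4*s - 4)
The step-2 result is T(s). Setting s = 0: T(0) = 27/(-4) = -27/4.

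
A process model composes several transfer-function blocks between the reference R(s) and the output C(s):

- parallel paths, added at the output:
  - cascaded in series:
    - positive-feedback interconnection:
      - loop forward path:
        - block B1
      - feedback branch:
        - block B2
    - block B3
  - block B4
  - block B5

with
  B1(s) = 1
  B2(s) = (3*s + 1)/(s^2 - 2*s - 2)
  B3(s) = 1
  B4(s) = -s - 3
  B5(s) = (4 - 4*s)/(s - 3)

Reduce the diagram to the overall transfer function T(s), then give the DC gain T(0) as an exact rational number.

[1] close the feedback loop around B1, B2; result (s^2 - 2*s - 2)/(s^2 - 5*s - 3)
[2] series reduction of [B1/(1-B1*B2)], B3; result (s^2 - 2*s - 2)/(s^2 - 5*s - 3)
[3] reduce the parallel group ([B1/(1-B1*B2)]*B3), B4, B5; result (-s^4 + 2*s^3 + 31*s^2 - 49*s - 33)/(s^3 - 8*s^2 + 12*s + 9)
Evaluating the step-3 result (the overall T(s)) at s = 0 gives T(0) = -33/9 = -11/3.

Final answer: -11/3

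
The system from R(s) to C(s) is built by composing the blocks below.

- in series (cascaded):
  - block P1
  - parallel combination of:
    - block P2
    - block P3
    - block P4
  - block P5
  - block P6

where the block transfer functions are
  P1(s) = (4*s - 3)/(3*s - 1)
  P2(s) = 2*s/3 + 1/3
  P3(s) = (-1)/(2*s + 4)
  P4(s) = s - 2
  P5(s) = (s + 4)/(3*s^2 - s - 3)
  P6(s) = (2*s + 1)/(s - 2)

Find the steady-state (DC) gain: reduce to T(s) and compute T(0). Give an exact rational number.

(1) parallel reduction of P2, P3, P4 = (10*s^2 + 10*s - 23)/(6*s + 12)
(2) combine P1, (P2+P3+P4), P5, P6 in series = (80*s^5 + 380*s^4 + 6*s^3 - 920*s^2 + 133*s + 276)/(54*s^5 - 36*s^4 - 264*s^3 + 162*s^2 + 192*s - 72)
That last expression is T(s); at s = 0 only the constant terms survive, so T(0) = 276/(-72) = -23/6.

Hence the answer: -23/6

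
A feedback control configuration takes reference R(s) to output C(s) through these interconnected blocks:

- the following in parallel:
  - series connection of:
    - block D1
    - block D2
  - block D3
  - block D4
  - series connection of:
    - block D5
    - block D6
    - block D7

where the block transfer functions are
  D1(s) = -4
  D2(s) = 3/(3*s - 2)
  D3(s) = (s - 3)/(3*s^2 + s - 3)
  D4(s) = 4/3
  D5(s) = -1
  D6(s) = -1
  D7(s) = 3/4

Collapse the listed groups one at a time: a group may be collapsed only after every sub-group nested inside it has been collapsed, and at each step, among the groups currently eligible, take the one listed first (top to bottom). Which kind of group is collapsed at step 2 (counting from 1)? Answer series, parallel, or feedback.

Step 1: cascade D1, D2
Step 2: series reduction of D5, D6, D7
Step 3: combine (D1*D2), D3, D4, (D5*D6*D7) in parallel
Step 2 collapses a series group.

Hence the answer: series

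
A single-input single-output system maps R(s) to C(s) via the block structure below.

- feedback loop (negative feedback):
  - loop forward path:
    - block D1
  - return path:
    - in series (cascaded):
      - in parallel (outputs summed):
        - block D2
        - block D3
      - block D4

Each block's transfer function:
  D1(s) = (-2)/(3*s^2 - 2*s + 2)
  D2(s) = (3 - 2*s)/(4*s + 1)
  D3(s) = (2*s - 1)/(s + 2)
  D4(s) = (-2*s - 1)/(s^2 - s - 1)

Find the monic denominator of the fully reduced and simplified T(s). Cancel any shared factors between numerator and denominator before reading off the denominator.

First reduce the diagram to T(s).

1. sum the parallel branches D2, D3 = (6*s^2 - 3*s + 5)/(4*s^2 + 9*s + 2)
2. cascade (D2+D3), D4 = (-12*s^3 - 7*s - 5)/(4*s^4 + 5*s^3 - 11*s^2 - 11*s - 2)
3. reduce the feedback loop with forward D1 and return ((D2+D3)*D4) = (-8*s^4 - 10*s^3 + 22*s^2 + 22*s + 4)/(12*s^6 + 7*s^5 - 35*s^4 + 23*s^3 - 6*s^2 - 4*s + 6)
The result of step 3 is T(s) in lowest terms. Its denominator has leading coefficient 12; dividing the denominator through by 12 makes it monic.

Answer: s^6 + 7*s^5/12 - 35*s^4/12 + 23*s^3/12 - s^2/2 - s/3 + 1/2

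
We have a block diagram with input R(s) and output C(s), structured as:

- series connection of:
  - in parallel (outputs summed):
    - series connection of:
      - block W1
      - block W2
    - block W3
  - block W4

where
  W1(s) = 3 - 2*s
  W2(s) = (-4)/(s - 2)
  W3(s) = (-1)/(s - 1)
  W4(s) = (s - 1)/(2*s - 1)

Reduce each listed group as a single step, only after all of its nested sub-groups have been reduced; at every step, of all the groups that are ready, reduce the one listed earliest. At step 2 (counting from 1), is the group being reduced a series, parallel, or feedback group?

The answer is parallel.

Reasoning:
Step 1 - cascade W1, W2
Step 2 - add (W1*W2), W3 (parallel)
Step 3 - reduce the series chain ((W1*W2)+W3), W4
Step 2: parallel.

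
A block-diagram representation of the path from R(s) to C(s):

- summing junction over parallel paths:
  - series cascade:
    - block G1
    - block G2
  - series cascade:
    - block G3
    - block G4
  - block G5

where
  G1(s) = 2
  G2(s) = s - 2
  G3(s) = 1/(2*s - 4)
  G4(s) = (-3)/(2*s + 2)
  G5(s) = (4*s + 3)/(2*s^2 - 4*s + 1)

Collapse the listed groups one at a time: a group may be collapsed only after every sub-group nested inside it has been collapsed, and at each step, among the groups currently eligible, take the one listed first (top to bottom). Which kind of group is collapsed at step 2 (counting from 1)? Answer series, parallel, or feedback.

1. multiply G1, G2 (series)
2. cascade G3, G4
3. add (G1*G2), (G3*G4), G5 (parallel)
Step 2: series.

Therefore the answer is series.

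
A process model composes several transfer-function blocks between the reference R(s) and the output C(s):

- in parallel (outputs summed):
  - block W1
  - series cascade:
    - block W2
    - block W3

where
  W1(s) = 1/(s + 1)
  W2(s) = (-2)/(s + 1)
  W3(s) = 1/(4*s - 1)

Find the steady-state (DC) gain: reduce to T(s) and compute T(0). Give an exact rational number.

Step 1: series reduction of W2, W3, giving (-2)/(4*s^2 + 3*s - 1)
Step 2: parallel reduction of W1, (W2*W3), giving (4*s - 3)/(4*s^2 + 3*s - 1)
Step 2 gives the overall T(s). Then T(0) = -3/(-1) = 3.

Therefore the answer is 3.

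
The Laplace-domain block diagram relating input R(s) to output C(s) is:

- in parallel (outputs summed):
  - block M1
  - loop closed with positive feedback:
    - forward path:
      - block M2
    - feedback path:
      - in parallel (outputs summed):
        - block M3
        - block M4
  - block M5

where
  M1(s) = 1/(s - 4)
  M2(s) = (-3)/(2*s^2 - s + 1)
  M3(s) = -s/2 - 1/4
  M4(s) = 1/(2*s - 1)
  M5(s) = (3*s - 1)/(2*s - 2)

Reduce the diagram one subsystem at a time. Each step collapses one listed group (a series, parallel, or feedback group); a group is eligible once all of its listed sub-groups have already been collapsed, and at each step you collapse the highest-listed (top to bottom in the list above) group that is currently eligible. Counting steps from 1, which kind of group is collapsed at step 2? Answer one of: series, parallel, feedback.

Answer: feedback

Working:
Step 1. parallel reduction of M3, M4
Step 2. feedback reduction of M2, (M3+M4)
Step 3. add M1, [M2/(1-M2*(M3+M4))], M5 (parallel)
The group at step 2 is a feedback group.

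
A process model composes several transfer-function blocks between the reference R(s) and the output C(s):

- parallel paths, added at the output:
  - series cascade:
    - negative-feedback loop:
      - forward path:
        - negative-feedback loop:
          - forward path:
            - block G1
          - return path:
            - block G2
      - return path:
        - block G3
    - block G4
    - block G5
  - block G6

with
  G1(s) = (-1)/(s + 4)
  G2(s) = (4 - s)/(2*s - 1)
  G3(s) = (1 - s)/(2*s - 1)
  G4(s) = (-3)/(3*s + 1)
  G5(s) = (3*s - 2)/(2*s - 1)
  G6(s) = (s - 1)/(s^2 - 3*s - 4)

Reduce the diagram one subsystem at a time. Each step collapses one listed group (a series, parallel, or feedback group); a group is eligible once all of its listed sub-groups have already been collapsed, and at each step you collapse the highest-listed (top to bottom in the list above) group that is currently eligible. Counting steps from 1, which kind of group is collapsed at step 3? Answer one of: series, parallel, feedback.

Reducing step by step:

[1] feedback reduction of G1, G2
[2] collapse the loop ([G1/(1+G1*G2)] forward, G3 return)
[3] series reduction of [[G1/(1+G1*G2)]/(1+[G1/(1+G1*G2)]*G3)], G4, G5
[4] combine ([[G1/(1+G1*G2)]/(1+[G1/(1+G1*G2)]*G3)]*G4*G5), G6 in parallel
Step 3 collapses a series group.

Answer: series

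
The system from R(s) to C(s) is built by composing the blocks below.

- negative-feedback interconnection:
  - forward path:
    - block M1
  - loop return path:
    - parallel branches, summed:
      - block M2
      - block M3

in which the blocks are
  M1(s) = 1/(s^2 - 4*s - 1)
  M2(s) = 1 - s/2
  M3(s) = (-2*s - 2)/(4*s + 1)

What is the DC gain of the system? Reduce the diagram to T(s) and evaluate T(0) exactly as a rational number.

Step 1: add M2, M3 (parallel) gives (-4*s^2 + 3*s - 2)/(8*s + 2)
Step 2: close the feedback loop around M1, (M2+M3) gives (8*s + 2)/(8*s^3 - 34*s^2 - 13*s - 4)
DC gain: substitute s = 0 into T(s) from step 2: T(0) = 2/(-4) = -1/2.

Answer: -1/2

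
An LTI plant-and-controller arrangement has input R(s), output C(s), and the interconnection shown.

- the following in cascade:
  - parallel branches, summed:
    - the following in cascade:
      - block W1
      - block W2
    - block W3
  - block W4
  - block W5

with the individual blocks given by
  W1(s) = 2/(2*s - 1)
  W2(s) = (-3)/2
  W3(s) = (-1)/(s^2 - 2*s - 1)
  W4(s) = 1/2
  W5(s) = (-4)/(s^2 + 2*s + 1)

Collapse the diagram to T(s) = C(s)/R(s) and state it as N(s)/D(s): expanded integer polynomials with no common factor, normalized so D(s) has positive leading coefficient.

Step 1: combine W1, W2 in series -> (-3)/(2*s - 1)
Step 2: sum the parallel branches (W1*W2), W3 -> (-3*s^2 + 4*s + 4)/(2*s^3 - 5*s^2 + 1)
Step 3: reduce the series chain ((W1*W2)+W3), W4, W5, giving the overall T(s)

Final answer: (6*s^2 - 8*s - 8)/(2*s^5 - s^4 - 8*s^3 - 4*s^2 + 2*s + 1)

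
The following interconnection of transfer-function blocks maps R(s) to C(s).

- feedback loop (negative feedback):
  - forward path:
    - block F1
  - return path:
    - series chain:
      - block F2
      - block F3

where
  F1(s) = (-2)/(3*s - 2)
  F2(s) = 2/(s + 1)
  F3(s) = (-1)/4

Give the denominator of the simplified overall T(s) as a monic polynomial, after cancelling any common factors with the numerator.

The answer is s^2 + s/3 - 1/3.

Reasoning:
Step 1: reduce the series chain F2, F3: (-1)/(2*s + 2)
Step 2: close the feedback loop around F1, (F2*F3): (-2*s - 2)/(3*s^2 + s - 1)
Step 2 gives the fully reduced T(s), with no common factor left to cancel. The denominator's leading coefficient is 3, so divide each of its coefficients by 3 to get the monic form.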